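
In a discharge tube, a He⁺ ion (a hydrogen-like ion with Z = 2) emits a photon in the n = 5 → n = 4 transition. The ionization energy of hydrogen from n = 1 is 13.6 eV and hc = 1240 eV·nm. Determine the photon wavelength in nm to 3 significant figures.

For Z = 2 the level energies scale as Z², so the effective Rydberg energy is 13.6 × 4 = 54.40 eV.
ΔE = 54.40 × (1/4² − 1/5²) = 54.40 × 0.02250 = 1.224 eV.
λ = hc/ΔE = 1240 / 1.224 = 1010 nm.

1010 nm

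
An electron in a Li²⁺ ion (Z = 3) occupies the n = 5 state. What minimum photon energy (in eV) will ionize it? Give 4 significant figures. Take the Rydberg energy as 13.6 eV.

4.896 eV

E_n = −13.6 Z²/n² = −122.4/n² eV for Z = 3.
E_5 = −122.4/25 = −4.896 eV, so ionization (to E = 0) requires 4.896 eV.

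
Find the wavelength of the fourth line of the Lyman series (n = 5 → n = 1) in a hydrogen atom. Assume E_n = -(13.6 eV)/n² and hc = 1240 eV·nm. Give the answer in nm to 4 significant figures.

94.98 nm

The Lyman series terminates on n_f = 1; the fourth line has n_i = 1+4 = 5.
ΔE = 13.60 × (1/1² − 1/5²) = 13.06 eV.
λ = 1240 / 13.06 = 94.98 nm.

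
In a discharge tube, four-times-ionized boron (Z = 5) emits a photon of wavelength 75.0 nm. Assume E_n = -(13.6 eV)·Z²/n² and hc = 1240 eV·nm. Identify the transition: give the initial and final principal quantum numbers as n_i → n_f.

n_i = 4, n_f = 3

The photon energy is ΔE = hc/λ = 1240 / 75.0 = 16.53 eV.
With Z = 5, ΔE = 340.0 × (1/n_f² − 1/n_i²), so 1/n_f² − 1/n_i² = 0.04863.
Trying n_f = 3 gives 1/n_i² = 0.06248, i.e. n_i ≈ 4; this pair matches.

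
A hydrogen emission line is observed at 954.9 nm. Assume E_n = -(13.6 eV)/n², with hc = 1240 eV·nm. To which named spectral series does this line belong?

Paschen

ΔE = 1240/954.9 = 1.299 eV.
This matches 13.6 × (1/3² − 1/8²), so n_f = 3: the Paschen series.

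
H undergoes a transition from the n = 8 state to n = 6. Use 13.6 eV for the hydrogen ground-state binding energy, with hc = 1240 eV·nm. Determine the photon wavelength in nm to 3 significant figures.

ΔE = 13.60 × (1/6² − 1/8²) = 13.60 × 0.01215 = 0.1653 eV.
λ = hc/ΔE = 1240 / 0.1653 = 7500 nm.

7500 nm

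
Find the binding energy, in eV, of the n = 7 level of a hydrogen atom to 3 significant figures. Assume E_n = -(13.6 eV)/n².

0.278 eV

E_7 = −13.60/49 = −0.278 eV, so ionization (to E = 0) requires 0.278 eV.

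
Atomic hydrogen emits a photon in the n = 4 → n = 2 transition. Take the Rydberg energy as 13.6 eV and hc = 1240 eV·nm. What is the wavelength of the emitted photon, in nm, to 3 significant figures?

ΔE = 13.60 × (1/2² − 1/4²) = 13.60 × 0.1875 = 2.550 eV.
λ = hc/ΔE = 1240 / 2.550 = 486 nm.
This line belongs to the Balmer series.

486 nm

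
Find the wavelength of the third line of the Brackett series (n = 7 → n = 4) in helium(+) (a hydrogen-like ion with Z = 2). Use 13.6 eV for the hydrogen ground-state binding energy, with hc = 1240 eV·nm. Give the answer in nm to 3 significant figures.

542 nm

The Brackett series terminates on n_f = 4; the third line has n_i = 4+3 = 7.
ΔE = 54.40 × (1/4² − 1/7²) = 2.290 eV.
λ = 1240 / 2.290 = 542 nm.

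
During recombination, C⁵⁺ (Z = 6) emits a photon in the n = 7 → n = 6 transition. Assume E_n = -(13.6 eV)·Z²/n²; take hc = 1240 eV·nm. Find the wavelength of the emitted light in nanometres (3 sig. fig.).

For Z = 6 the level energies scale as Z², so the effective Rydberg energy is 13.6 × 36 = 489.6 eV.
ΔE = 489.6 × (1/6² − 1/7²) = 489.6 × 0.007370 = 3.608 eV.
λ = hc/ΔE = 1240 / 3.608 = 344 nm.

344 nm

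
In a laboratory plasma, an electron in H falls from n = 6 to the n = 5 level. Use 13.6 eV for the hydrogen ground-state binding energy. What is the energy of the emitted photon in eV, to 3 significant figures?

E_6 = −13.60/36 = −0.3778 eV and E_5 = −13.60/25 = −0.5440 eV.
The photon energy is |E_6 − E_5| = 0.166 eV.

0.166 eV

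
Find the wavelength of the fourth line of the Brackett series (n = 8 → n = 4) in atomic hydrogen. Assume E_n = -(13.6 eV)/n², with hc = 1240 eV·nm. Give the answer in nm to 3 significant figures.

The Brackett series terminates on n_f = 4; the fourth line has n_i = 4+4 = 8.
ΔE = 13.60 × (1/4² − 1/8²) = 0.6375 eV.
λ = 1240 / 0.6375 = 1950 nm.

1950 nm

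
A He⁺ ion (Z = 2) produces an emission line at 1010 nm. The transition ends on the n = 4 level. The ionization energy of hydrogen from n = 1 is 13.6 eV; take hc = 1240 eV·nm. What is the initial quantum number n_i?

n_i = 5

The photon energy is ΔE = hc/λ = 1240 / 1010 = 1.228 eV.
With Z = 2, ΔE = 54.40 × (1/n_f² − 1/n_i²), so 1/n_f² − 1/n_i² = 0.02257.
With n_f = 4: 1/n_i² = 1/16 − 0.02257 = 0.03993, so n_i ≈ 5.00.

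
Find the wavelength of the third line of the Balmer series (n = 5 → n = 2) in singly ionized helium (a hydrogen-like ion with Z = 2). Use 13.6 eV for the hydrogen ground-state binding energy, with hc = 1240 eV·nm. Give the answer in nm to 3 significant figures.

The Balmer series terminates on n_f = 2; the third line has n_i = 2+3 = 5.
ΔE = 54.40 × (1/2² − 1/5²) = 11.42 eV.
λ = 1240 / 11.42 = 109 nm.

109 nm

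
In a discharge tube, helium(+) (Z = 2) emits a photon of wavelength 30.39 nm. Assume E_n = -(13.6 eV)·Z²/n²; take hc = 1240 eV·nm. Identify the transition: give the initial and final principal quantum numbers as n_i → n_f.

The photon energy is ΔE = hc/λ = 1240 / 30.39 = 40.80 eV.
With Z = 2, ΔE = 54.40 × (1/n_f² − 1/n_i²), so 1/n_f² − 1/n_i² = 0.7501.
Trying n_f = 1 gives 1/n_i² = 0.2499, i.e. n_i ≈ 2; this pair matches.

n_i = 2, n_f = 1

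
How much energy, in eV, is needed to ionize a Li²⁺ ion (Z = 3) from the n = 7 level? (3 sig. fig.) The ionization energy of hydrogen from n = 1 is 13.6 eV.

2.50 eV

E_n = −13.6 Z²/n² = −122.4/n² eV for Z = 3.
E_7 = −122.4/49 = −2.50 eV, so ionization (to E = 0) requires 2.50 eV.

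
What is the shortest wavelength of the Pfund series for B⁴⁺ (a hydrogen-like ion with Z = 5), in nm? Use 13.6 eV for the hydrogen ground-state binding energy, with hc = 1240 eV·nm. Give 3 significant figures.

The Pfund series has lower level n_f = 5; the series limit corresponds to n_i → ∞.
ΔE_max = 13.6 × 25 / 5² = 13.60 eV.
λ_min = 1240 / 13.60 = 91.2 nm.

91.2 nm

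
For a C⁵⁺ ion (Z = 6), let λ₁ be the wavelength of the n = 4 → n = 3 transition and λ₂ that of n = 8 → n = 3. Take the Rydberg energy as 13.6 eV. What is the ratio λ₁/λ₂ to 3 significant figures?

1.96

λ ∝ 1/ΔE ∝ 1/(1/n_f² − 1/n_i²), and the Z² and hc factors cancel in the ratio.
λ₁/λ₂ = (1/3² − 1/8²)/(1/3² − 1/4²) = 0.09549/0.04861 = 1.96.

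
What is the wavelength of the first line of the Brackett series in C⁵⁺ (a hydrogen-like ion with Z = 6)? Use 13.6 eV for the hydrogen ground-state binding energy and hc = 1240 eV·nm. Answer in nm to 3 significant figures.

The Brackett series terminates on n_f = 4; the first line has n_i = 4+1 = 5.
ΔE = 489.6 × (1/4² − 1/5²) = 11.02 eV.
λ = 1240 / 11.02 = 113 nm.

113 nm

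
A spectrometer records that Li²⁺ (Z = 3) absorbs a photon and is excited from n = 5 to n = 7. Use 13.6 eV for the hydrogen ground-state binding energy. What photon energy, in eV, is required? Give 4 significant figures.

The Bohr energies scale as Z², so for Z = 3: E_n = −122.4/n² eV.
E_7 = −122.4/49 = −2.498 eV and E_5 = −122.4/25 = −4.896 eV.
The photon energy is |E_7 − E_5| = 2.398 eV.

2.398 eV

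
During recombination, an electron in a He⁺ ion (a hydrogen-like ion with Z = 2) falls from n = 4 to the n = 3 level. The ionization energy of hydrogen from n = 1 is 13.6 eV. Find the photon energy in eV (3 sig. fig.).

2.64 eV

The Bohr energies scale as Z², so for Z = 2: E_n = −54.40/n² eV.
E_4 = −54.40/16 = −3.400 eV and E_3 = −54.40/9 = −6.044 eV.
The photon energy is |E_4 − E_3| = 2.64 eV.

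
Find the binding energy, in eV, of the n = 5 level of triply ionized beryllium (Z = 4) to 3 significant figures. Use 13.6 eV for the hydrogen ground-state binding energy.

8.70 eV

E_n = −13.6 Z²/n² = −217.6/n² eV for Z = 4.
E_5 = −217.6/25 = −8.70 eV, so ionization (to E = 0) requires 8.70 eV.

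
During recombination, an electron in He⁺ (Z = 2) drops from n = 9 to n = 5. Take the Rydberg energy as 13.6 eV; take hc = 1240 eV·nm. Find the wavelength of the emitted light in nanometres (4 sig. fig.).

824.3 nm

For Z = 2 the level energies scale as Z², so the effective Rydberg energy is 13.6 × 4 = 54.40 eV.
ΔE = 54.40 × (1/5² − 1/9²) = 54.40 × 0.02765 = 1.504 eV.
λ = hc/ΔE = 1240 / 1.504 = 824.3 nm.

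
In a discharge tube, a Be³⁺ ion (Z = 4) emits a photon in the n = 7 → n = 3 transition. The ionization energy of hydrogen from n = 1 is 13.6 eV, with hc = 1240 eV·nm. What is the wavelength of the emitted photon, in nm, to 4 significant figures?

62.83 nm

For Z = 4 the level energies scale as Z², so the effective Rydberg energy is 13.6 × 16 = 217.6 eV.
ΔE = 217.6 × (1/3² − 1/7²) = 217.6 × 0.09070 = 19.74 eV.
λ = hc/ΔE = 1240 / 19.74 = 62.83 nm.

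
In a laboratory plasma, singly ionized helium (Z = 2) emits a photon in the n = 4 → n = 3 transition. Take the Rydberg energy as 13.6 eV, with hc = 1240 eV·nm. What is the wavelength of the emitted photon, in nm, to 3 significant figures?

469 nm

For Z = 2 the level energies scale as Z², so the effective Rydberg energy is 13.6 × 4 = 54.40 eV.
ΔE = 54.40 × (1/3² − 1/4²) = 54.40 × 0.04861 = 2.644 eV.
λ = hc/ΔE = 1240 / 2.644 = 469 nm.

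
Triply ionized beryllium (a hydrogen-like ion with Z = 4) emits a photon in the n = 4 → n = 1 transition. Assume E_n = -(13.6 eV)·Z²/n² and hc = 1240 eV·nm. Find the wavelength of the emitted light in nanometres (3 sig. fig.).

6.08 nm

For Z = 4 the level energies scale as Z², so the effective Rydberg energy is 13.6 × 16 = 217.6 eV.
ΔE = 217.6 × (1/1² − 1/4²) = 217.6 × 0.9375 = 204.0 eV.
λ = hc/ΔE = 1240 / 204.0 = 6.08 nm.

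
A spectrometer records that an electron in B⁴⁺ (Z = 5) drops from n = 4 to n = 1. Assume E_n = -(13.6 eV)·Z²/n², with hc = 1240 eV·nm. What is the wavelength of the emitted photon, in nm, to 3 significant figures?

For Z = 5 the level energies scale as Z², so the effective Rydberg energy is 13.6 × 25 = 340.0 eV.
ΔE = 340.0 × (1/1² − 1/4²) = 340.0 × 0.9375 = 318.8 eV.
λ = hc/ΔE = 1240 / 318.8 = 3.89 nm.

3.89 nm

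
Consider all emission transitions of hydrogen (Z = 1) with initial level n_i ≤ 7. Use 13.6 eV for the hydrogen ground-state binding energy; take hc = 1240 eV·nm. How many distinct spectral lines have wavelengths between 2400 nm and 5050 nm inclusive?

Enumerate all n_i → n_f pairs with 1 ≤ n_f < n_i ≤ 7 and compute λ = 1240 / [13.6·1·(1/n_f² − 1/n_i²)].
Lines falling in [2400, 5050] nm: 6→4 (2626 nm), 5→4 (4052 nm), 7→5 (4654 nm).

3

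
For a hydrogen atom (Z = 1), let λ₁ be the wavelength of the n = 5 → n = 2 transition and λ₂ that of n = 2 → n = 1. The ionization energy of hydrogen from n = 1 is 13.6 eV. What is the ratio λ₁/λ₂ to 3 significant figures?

3.57

λ ∝ 1/ΔE ∝ 1/(1/n_f² − 1/n_i²), and the Z² and hc factors cancel in the ratio.
λ₁/λ₂ = (1/1² − 1/2²)/(1/2² − 1/5²) = 0.7500/0.2100 = 3.57.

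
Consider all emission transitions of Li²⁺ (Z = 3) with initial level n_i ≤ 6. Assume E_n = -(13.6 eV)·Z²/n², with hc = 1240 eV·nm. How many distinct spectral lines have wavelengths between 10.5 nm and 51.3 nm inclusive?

6

Enumerate all n_i → n_f pairs with 1 ≤ n_f < n_i ≤ 6 and compute λ = 1240 / [13.6·9·(1/n_f² − 1/n_i²)].
Lines falling in [10.5, 51.3] nm: 5→1 (10.55 nm), 4→1 (10.81 nm), 3→1 (11.40 nm), 2→1 (13.51 nm), 6→2 (45.59 nm), 5→2 (48.24 nm).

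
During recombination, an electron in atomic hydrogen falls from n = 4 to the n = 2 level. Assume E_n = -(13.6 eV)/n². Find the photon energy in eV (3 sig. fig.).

2.55 eV

E_4 = −13.60/16 = −0.8500 eV and E_2 = −13.60/4 = −3.400 eV.
The photon energy is |E_4 − E_2| = 2.55 eV.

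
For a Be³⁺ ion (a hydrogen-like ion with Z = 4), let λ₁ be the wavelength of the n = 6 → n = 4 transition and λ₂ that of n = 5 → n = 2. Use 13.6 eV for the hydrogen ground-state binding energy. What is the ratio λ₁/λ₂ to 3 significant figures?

6.05

λ ∝ 1/ΔE ∝ 1/(1/n_f² − 1/n_i²), and the Z² and hc factors cancel in the ratio.
λ₁/λ₂ = (1/2² − 1/5²)/(1/4² − 1/6²) = 0.2100/0.03472 = 6.05.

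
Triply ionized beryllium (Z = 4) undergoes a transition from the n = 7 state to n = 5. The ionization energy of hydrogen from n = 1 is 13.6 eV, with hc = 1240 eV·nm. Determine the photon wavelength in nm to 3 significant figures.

For Z = 4 the level energies scale as Z², so the effective Rydberg energy is 13.6 × 16 = 217.6 eV.
ΔE = 217.6 × (1/5² − 1/7²) = 217.6 × 0.01959 = 4.263 eV.
λ = hc/ΔE = 1240 / 4.263 = 291 nm.

291 nm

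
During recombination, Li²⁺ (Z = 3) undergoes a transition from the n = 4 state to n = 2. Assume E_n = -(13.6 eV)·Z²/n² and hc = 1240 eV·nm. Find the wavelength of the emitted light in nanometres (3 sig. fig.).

54.0 nm

For Z = 3 the level energies scale as Z², so the effective Rydberg energy is 13.6 × 9 = 122.4 eV.
ΔE = 122.4 × (1/2² − 1/4²) = 122.4 × 0.1875 = 22.95 eV.
λ = hc/ΔE = 1240 / 22.95 = 54.0 nm.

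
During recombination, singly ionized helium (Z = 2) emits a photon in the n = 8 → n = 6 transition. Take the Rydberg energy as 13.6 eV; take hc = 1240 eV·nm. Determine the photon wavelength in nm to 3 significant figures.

For Z = 2 the level energies scale as Z², so the effective Rydberg energy is 13.6 × 4 = 54.40 eV.
ΔE = 54.40 × (1/6² − 1/8²) = 54.40 × 0.01215 = 0.6611 eV.
λ = hc/ΔE = 1240 / 0.6611 = 1880 nm.

1880 nm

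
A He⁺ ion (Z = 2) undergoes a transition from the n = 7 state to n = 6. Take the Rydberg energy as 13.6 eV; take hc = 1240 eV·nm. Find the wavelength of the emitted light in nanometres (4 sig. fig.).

3093 nm

For Z = 2 the level energies scale as Z², so the effective Rydberg energy is 13.6 × 4 = 54.40 eV.
ΔE = 54.40 × (1/6² − 1/7²) = 54.40 × 0.007370 = 0.4009 eV.
λ = hc/ΔE = 1240 / 0.4009 = 3093 nm.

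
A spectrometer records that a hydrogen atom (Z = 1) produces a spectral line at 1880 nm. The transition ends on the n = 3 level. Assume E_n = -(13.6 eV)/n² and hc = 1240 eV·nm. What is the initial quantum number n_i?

The photon energy is ΔE = hc/λ = 1240 / 1880 = 0.6596 eV.
With Z = 1, ΔE = 13.60 × (1/n_f² − 1/n_i²), so 1/n_f² − 1/n_i² = 0.04850.
With n_f = 3: 1/n_i² = 1/9 − 0.04850 = 0.06261, so n_i ≈ 4.00.

n_i = 4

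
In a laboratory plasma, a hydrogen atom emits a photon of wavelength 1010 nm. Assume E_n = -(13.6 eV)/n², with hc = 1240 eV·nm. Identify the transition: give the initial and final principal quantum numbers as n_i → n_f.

The photon energy is ΔE = hc/λ = 1240 / 1010 = 1.228 eV.
With Z = 1, ΔE = 13.60 × (1/n_f² − 1/n_i²), so 1/n_f² − 1/n_i² = 0.09027.
Trying n_f = 3 gives 1/n_i² = 0.02084, i.e. n_i ≈ 7; this pair matches.

n_i = 7, n_f = 3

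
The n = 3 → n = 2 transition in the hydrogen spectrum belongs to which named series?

The series is set by the lower level: n_f = 2 is the Balmer series.

Balmer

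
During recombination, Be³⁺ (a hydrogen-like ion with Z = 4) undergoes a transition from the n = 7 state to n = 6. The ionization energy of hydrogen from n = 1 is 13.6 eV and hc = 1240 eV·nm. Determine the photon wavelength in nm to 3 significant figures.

For Z = 4 the level energies scale as Z², so the effective Rydberg energy is 13.6 × 16 = 217.6 eV.
ΔE = 217.6 × (1/6² − 1/7²) = 217.6 × 0.007370 = 1.604 eV.
λ = hc/ΔE = 1240 / 1.604 = 773 nm.

773 nm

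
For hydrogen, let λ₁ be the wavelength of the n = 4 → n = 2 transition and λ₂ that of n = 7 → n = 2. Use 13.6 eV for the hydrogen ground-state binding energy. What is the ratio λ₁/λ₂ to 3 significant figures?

1.22

λ ∝ 1/ΔE ∝ 1/(1/n_f² − 1/n_i²), and the Z² and hc factors cancel in the ratio.
λ₁/λ₂ = (1/2² − 1/7²)/(1/2² − 1/4²) = 0.2296/0.1875 = 1.22.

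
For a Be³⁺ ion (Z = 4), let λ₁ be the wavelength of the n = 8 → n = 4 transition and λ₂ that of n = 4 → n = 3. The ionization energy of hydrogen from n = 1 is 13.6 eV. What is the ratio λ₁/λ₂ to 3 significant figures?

λ ∝ 1/ΔE ∝ 1/(1/n_f² − 1/n_i²), and the Z² and hc factors cancel in the ratio.
λ₁/λ₂ = (1/3² − 1/4²)/(1/4² − 1/8²) = 0.04861/0.04688 = 1.04.

1.04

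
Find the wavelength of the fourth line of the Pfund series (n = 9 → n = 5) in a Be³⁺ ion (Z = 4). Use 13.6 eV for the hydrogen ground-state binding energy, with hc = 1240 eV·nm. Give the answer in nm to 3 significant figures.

The Pfund series terminates on n_f = 5; the fourth line has n_i = 5+4 = 9.
ΔE = 217.6 × (1/5² − 1/9²) = 6.018 eV.
λ = 1240 / 6.018 = 206 nm.

206 nm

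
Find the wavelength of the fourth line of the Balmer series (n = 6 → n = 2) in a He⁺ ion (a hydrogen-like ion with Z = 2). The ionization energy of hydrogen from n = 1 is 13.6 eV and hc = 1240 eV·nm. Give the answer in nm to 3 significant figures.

The Balmer series terminates on n_f = 2; the fourth line has n_i = 2+4 = 6.
ΔE = 54.40 × (1/2² − 1/6²) = 12.09 eV.
λ = 1240 / 12.09 = 103 nm.

103 nm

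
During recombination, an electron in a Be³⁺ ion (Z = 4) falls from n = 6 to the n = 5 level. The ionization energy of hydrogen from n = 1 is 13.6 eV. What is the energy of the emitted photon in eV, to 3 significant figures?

2.66 eV

The Bohr energies scale as Z², so for Z = 4: E_n = −217.6/n² eV.
E_6 = −217.6/36 = −6.044 eV and E_5 = −217.6/25 = −8.704 eV.
The photon energy is |E_6 − E_5| = 2.66 eV.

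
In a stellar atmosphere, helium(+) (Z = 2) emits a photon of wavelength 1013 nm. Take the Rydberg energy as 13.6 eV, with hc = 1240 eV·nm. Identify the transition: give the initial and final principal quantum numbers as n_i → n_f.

n_i = 5, n_f = 4

The photon energy is ΔE = hc/λ = 1240 / 1013 = 1.224 eV.
With Z = 2, ΔE = 54.40 × (1/n_f² − 1/n_i²), so 1/n_f² − 1/n_i² = 0.02250.
Trying n_f = 4 gives 1/n_i² = 0.04000, i.e. n_i ≈ 5; this pair matches.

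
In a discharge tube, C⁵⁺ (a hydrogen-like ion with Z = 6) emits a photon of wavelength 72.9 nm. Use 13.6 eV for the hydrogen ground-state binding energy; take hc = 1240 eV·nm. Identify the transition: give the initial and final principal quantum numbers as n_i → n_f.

n_i = 6, n_f = 4

The photon energy is ΔE = hc/λ = 1240 / 72.9 = 17.01 eV.
With Z = 6, ΔE = 489.6 × (1/n_f² − 1/n_i²), so 1/n_f² − 1/n_i² = 0.03474.
Trying n_f = 4 gives 1/n_i² = 0.02776, i.e. n_i ≈ 6; this pair matches.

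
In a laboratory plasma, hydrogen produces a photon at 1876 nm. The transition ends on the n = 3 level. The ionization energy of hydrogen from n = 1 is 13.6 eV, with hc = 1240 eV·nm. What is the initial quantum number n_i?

The photon energy is ΔE = hc/λ = 1240 / 1876 = 0.6610 eV.
With Z = 1, ΔE = 13.60 × (1/n_f² − 1/n_i²), so 1/n_f² − 1/n_i² = 0.04860.
With n_f = 3: 1/n_i² = 1/9 − 0.04860 = 0.06251, so n_i ≈ 4.00.

n_i = 4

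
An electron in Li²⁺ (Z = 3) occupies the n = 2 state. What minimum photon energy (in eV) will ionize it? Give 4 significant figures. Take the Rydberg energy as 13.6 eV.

E_n = −13.6 Z²/n² = −122.4/n² eV for Z = 3.
E_2 = −122.4/4 = −30.60 eV, so ionization (to E = 0) requires 30.60 eV.

30.60 eV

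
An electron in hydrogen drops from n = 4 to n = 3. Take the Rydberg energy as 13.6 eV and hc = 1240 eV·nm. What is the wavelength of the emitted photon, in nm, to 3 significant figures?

ΔE = 13.60 × (1/3² − 1/4²) = 13.60 × 0.04861 = 0.6611 eV.
λ = hc/ΔE = 1240 / 0.6611 = 1880 nm.

1880 nm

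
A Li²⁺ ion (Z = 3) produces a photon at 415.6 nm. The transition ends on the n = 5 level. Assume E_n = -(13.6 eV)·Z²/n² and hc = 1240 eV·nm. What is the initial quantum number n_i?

The photon energy is ΔE = hc/λ = 1240 / 415.6 = 2.984 eV.
With Z = 3, ΔE = 122.4 × (1/n_f² − 1/n_i²), so 1/n_f² − 1/n_i² = 0.02438.
With n_f = 5: 1/n_i² = 1/25 − 0.02438 = 0.01562, so n_i ≈ 8.00.

n_i = 8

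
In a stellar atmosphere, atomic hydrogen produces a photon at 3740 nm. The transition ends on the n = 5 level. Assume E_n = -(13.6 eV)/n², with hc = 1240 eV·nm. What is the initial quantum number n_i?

n_i = 8

The photon energy is ΔE = hc/λ = 1240 / 3740 = 0.3316 eV.
With Z = 1, ΔE = 13.60 × (1/n_f² − 1/n_i²), so 1/n_f² − 1/n_i² = 0.02438.
With n_f = 5: 1/n_i² = 1/25 − 0.02438 = 0.01562, so n_i ≈ 8.00.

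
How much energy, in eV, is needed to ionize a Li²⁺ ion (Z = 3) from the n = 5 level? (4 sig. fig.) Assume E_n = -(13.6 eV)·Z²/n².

E_n = −13.6 Z²/n² = −122.4/n² eV for Z = 3.
E_5 = −122.4/25 = −4.896 eV, so ionization (to E = 0) requires 4.896 eV.

4.896 eV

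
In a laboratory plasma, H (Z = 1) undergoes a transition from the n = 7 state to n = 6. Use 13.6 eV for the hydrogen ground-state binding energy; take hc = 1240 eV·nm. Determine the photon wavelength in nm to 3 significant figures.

ΔE = 13.60 × (1/6² − 1/7²) = 13.60 × 0.007370 = 0.1002 eV.
λ = hc/ΔE = 1240 / 0.1002 = 12400 nm.

12400 nm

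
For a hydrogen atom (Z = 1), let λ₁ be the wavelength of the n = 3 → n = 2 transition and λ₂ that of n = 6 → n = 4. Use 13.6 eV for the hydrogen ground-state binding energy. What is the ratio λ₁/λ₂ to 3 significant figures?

0.250

λ ∝ 1/ΔE ∝ 1/(1/n_f² − 1/n_i²), and the Z² and hc factors cancel in the ratio.
λ₁/λ₂ = (1/4² − 1/6²)/(1/2² − 1/3²) = 0.03472/0.1389 = 0.250.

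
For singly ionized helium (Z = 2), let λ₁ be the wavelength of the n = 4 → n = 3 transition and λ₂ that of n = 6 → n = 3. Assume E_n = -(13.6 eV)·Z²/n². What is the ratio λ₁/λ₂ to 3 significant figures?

λ ∝ 1/ΔE ∝ 1/(1/n_f² − 1/n_i²), and the Z² and hc factors cancel in the ratio.
λ₁/λ₂ = (1/3² − 1/6²)/(1/3² − 1/4²) = 0.08333/0.04861 = 1.71.

1.71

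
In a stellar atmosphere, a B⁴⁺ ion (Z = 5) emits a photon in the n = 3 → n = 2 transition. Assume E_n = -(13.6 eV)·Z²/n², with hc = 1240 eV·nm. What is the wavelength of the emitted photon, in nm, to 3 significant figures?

26.3 nm

For Z = 5 the level energies scale as Z², so the effective Rydberg energy is 13.6 × 25 = 340.0 eV.
ΔE = 340.0 × (1/2² − 1/3²) = 340.0 × 0.1389 = 47.22 eV.
λ = hc/ΔE = 1240 / 47.22 = 26.3 nm.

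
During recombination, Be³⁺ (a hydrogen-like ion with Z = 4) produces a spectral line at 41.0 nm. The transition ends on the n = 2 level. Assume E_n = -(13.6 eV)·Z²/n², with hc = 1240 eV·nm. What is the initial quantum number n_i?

The photon energy is ΔE = hc/λ = 1240 / 41.0 = 30.24 eV.
With Z = 4, ΔE = 217.6 × (1/n_f² − 1/n_i²), so 1/n_f² − 1/n_i² = 0.1390.
With n_f = 2: 1/n_i² = 1/4 − 0.1390 = 0.1110, so n_i ≈ 3.00.

n_i = 3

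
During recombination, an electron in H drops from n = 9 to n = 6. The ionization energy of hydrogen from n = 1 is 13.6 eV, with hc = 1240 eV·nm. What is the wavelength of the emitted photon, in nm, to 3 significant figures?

5910 nm

ΔE = 13.60 × (1/6² − 1/9²) = 13.60 × 0.01543 = 0.2099 eV.
λ = hc/ΔE = 1240 / 0.2099 = 5910 nm.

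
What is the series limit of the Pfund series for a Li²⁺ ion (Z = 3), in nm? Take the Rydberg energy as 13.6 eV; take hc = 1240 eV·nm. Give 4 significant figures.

253.3 nm

The Pfund series has lower level n_f = 5; the series limit corresponds to n_i → ∞.
ΔE_max = 13.6 × 9 / 5² = 4.896 eV.
λ_min = 1240 / 4.896 = 253.3 nm.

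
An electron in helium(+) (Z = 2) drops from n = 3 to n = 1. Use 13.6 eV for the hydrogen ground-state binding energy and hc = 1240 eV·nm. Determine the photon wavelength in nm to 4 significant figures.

25.64 nm

For Z = 2 the level energies scale as Z², so the effective Rydberg energy is 13.6 × 4 = 54.40 eV.
ΔE = 54.40 × (1/1² − 1/3²) = 54.40 × 0.8889 = 48.36 eV.
λ = hc/ΔE = 1240 / 48.36 = 25.64 nm.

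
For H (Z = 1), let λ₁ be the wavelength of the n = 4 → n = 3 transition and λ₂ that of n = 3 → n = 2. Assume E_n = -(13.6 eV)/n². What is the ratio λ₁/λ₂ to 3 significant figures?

λ ∝ 1/ΔE ∝ 1/(1/n_f² − 1/n_i²), and the Z² and hc factors cancel in the ratio.
λ₁/λ₂ = (1/2² − 1/3²)/(1/3² − 1/4²) = 0.1389/0.04861 = 2.86.

2.86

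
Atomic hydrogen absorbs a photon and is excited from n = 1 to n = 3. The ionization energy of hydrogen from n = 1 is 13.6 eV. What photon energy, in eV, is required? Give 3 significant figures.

E_3 = −13.60/9 = −1.511 eV and E_1 = −13.60/1 = −13.60 eV.
The photon energy is |E_3 − E_1| = 12.1 eV.

12.1 eV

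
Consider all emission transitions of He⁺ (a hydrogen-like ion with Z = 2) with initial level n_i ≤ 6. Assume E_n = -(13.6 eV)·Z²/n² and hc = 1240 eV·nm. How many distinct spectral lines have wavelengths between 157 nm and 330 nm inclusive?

Enumerate all n_i → n_f pairs with 1 ≤ n_f < n_i ≤ 6 and compute λ = 1240 / [13.6·4·(1/n_f² − 1/n_i²)].
Lines falling in [157, 330] nm: 3→2 (164.1 nm), 6→3 (273.5 nm), 5→3 (320.5 nm).

3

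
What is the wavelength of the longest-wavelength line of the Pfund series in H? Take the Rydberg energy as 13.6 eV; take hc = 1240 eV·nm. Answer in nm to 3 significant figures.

7460 nm

The Pfund series terminates on n_f = 5; the first line has n_i = 5+1 = 6.
ΔE = 13.60 × (1/5² − 1/6²) = 0.1662 eV.
λ = 1240 / 0.1662 = 7460 nm.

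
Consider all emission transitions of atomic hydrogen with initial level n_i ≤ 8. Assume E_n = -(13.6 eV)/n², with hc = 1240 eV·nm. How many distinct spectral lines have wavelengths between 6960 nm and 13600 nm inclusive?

Enumerate all n_i → n_f pairs with 1 ≤ n_f < n_i ≤ 8 and compute λ = 1240 / [13.6·1·(1/n_f² − 1/n_i²)].
Lines falling in [6960, 13600] nm: 6→5 (7460 nm), 8→6 (7503 nm), 7→6 (12370 nm).

3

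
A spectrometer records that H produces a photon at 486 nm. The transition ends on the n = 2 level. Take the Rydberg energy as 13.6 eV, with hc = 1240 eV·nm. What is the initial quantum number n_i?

The photon energy is ΔE = hc/λ = 1240 / 486 = 2.551 eV.
With Z = 1, ΔE = 13.60 × (1/n_f² − 1/n_i²), so 1/n_f² − 1/n_i² = 0.1876.
With n_f = 2: 1/n_i² = 1/4 − 0.1876 = 0.06239, so n_i ≈ 4.00.

n_i = 4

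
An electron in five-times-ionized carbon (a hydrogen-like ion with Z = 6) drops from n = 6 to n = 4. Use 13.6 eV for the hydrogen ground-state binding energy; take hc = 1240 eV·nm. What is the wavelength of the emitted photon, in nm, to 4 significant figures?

72.94 nm

For Z = 6 the level energies scale as Z², so the effective Rydberg energy is 13.6 × 36 = 489.6 eV.
ΔE = 489.6 × (1/4² − 1/6²) = 489.6 × 0.03472 = 17.00 eV.
λ = hc/ΔE = 1240 / 17.00 = 72.94 nm.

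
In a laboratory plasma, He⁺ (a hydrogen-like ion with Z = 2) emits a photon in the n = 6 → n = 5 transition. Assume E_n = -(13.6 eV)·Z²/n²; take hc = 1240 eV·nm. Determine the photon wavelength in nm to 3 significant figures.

For Z = 2 the level energies scale as Z², so the effective Rydberg energy is 13.6 × 4 = 54.40 eV.
ΔE = 54.40 × (1/5² − 1/6²) = 54.40 × 0.01222 = 0.6649 eV.
λ = hc/ΔE = 1240 / 0.6649 = 1860 nm.

1860 nm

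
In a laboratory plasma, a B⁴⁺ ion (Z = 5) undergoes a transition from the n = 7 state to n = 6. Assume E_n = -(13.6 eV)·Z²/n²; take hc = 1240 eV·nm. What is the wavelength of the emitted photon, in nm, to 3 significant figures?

495 nm

For Z = 5 the level energies scale as Z², so the effective Rydberg energy is 13.6 × 25 = 340.0 eV.
ΔE = 340.0 × (1/6² − 1/7²) = 340.0 × 0.007370 = 2.506 eV.
λ = hc/ΔE = 1240 / 2.506 = 495 nm.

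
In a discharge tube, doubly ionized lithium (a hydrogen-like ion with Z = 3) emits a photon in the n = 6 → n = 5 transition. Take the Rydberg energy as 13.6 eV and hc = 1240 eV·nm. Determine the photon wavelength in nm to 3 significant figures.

829 nm

For Z = 3 the level energies scale as Z², so the effective Rydberg energy is 13.6 × 9 = 122.4 eV.
ΔE = 122.4 × (1/5² − 1/6²) = 122.4 × 0.01222 = 1.496 eV.
λ = hc/ΔE = 1240 / 1.496 = 829 nm.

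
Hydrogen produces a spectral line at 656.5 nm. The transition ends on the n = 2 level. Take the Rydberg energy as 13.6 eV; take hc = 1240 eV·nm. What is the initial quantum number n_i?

n_i = 3

The photon energy is ΔE = hc/λ = 1240 / 656.5 = 1.889 eV.
With Z = 1, ΔE = 13.60 × (1/n_f² − 1/n_i²), so 1/n_f² − 1/n_i² = 0.1389.
With n_f = 2: 1/n_i² = 1/4 − 0.1389 = 0.1111, so n_i ≈ 3.00.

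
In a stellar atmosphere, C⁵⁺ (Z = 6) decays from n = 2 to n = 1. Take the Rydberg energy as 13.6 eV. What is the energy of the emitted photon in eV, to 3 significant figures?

The Bohr energies scale as Z², so for Z = 6: E_n = −489.6/n² eV.
E_2 = −489.6/4 = −122.4 eV and E_1 = −489.6/1 = −489.6 eV.
The photon energy is |E_2 − E_1| = 367 eV.

367 eV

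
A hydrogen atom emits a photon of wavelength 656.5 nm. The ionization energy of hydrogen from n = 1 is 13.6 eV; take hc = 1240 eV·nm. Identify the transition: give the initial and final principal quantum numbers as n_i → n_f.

n_i = 3, n_f = 2

The photon energy is ΔE = hc/λ = 1240 / 656.5 = 1.889 eV.
With Z = 1, ΔE = 13.60 × (1/n_f² − 1/n_i²), so 1/n_f² − 1/n_i² = 0.1389.
Trying n_f = 2 gives 1/n_i² = 0.1111, i.e. n_i ≈ 3; this pair matches.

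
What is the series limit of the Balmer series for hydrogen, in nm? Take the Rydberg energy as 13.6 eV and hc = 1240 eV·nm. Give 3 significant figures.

The Balmer series has lower level n_f = 2; the series limit corresponds to n_i → ∞.
ΔE_max = 13.6 × 1 / 2² = 3.400 eV.
λ_min = 1240 / 3.400 = 365 nm.

365 nm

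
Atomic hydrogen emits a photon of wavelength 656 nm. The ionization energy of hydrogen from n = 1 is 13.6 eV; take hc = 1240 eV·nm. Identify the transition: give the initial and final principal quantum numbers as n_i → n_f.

n_i = 3, n_f = 2

The photon energy is ΔE = hc/λ = 1240 / 656 = 1.890 eV.
With Z = 1, ΔE = 13.60 × (1/n_f² − 1/n_i²), so 1/n_f² − 1/n_i² = 0.1390.
Trying n_f = 2 gives 1/n_i² = 0.1110, i.e. n_i ≈ 3; this pair matches.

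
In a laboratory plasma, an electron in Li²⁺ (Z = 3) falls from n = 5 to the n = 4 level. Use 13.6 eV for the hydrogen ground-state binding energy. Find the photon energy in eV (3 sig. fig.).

2.75 eV

The Bohr energies scale as Z², so for Z = 3: E_n = −122.4/n² eV.
E_5 = −122.4/25 = −4.896 eV and E_4 = −122.4/16 = −7.650 eV.
The photon energy is |E_5 − E_4| = 2.75 eV.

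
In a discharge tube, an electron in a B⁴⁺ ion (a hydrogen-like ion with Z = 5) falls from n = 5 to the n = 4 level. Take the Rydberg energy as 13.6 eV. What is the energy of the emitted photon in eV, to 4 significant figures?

7.650 eV

The Bohr energies scale as Z², so for Z = 5: E_n = −340.0/n² eV.
E_5 = −340.0/25 = −13.60 eV and E_4 = −340.0/16 = −21.25 eV.
The photon energy is |E_5 − E_4| = 7.650 eV.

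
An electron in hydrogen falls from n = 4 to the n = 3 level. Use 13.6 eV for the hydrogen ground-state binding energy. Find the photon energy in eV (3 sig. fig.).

0.661 eV

E_4 = −13.60/16 = −0.8500 eV and E_3 = −13.60/9 = −1.511 eV.
The photon energy is |E_4 − E_3| = 0.661 eV.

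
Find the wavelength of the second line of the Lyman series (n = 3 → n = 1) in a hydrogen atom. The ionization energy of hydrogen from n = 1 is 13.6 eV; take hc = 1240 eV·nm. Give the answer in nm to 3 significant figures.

The Lyman series terminates on n_f = 1; the second line has n_i = 1+2 = 3.
ΔE = 13.60 × (1/1² − 1/3²) = 12.09 eV.
λ = 1240 / 12.09 = 103 nm.

103 nm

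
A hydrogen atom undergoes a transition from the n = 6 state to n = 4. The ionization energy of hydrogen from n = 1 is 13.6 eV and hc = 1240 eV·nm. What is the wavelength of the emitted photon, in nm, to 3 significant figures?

2630 nm

ΔE = 13.60 × (1/4² − 1/6²) = 13.60 × 0.03472 = 0.4722 eV.
λ = hc/ΔE = 1240 / 0.4722 = 2630 nm.
This line belongs to the Brackett series.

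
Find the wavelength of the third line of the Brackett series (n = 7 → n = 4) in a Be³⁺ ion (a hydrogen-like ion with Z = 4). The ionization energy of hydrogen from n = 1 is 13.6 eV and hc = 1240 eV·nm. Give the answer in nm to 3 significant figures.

135 nm

The Brackett series terminates on n_f = 4; the third line has n_i = 4+3 = 7.
ΔE = 217.6 × (1/4² − 1/7²) = 9.159 eV.
λ = 1240 / 9.159 = 135 nm.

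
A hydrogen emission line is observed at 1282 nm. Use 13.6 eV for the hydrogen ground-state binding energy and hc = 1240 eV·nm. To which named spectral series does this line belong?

ΔE = 1240/1282 = 0.9672 eV.
This matches 13.6 × (1/3² − 1/5²), so n_f = 3: the Paschen series.

Paschen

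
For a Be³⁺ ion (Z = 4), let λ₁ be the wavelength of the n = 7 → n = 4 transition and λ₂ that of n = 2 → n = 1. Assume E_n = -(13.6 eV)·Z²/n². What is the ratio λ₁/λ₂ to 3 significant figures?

17.8

λ ∝ 1/ΔE ∝ 1/(1/n_f² − 1/n_i²), and the Z² and hc factors cancel in the ratio.
λ₁/λ₂ = (1/1² − 1/2²)/(1/4² − 1/7²) = 0.7500/0.04209 = 17.8.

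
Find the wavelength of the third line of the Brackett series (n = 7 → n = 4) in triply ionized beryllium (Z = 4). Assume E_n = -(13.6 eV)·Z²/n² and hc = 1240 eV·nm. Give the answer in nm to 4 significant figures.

135.4 nm

The Brackett series terminates on n_f = 4; the third line has n_i = 4+3 = 7.
ΔE = 217.6 × (1/4² − 1/7²) = 9.159 eV.
λ = 1240 / 9.159 = 135.4 nm.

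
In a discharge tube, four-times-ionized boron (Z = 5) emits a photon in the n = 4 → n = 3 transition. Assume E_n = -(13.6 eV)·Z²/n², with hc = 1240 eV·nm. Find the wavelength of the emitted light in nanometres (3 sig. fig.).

75.0 nm

For Z = 5 the level energies scale as Z², so the effective Rydberg energy is 13.6 × 25 = 340.0 eV.
ΔE = 340.0 × (1/3² − 1/4²) = 340.0 × 0.04861 = 16.53 eV.
λ = hc/ΔE = 1240 / 16.53 = 75.0 nm.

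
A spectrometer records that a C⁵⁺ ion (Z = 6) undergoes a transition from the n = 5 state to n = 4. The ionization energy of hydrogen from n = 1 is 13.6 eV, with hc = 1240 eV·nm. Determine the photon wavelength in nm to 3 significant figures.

113 nm

For Z = 6 the level energies scale as Z², so the effective Rydberg energy is 13.6 × 36 = 489.6 eV.
ΔE = 489.6 × (1/4² − 1/5²) = 489.6 × 0.02250 = 11.02 eV.
λ = hc/ΔE = 1240 / 11.02 = 113 nm.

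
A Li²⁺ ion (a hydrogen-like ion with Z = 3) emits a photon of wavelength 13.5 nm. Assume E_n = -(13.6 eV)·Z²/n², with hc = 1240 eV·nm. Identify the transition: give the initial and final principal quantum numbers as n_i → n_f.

The photon energy is ΔE = hc/λ = 1240 / 13.5 = 91.85 eV.
With Z = 3, ΔE = 122.4 × (1/n_f² − 1/n_i²), so 1/n_f² − 1/n_i² = 0.7504.
Trying n_f = 1 gives 1/n_i² = 0.2496, i.e. n_i ≈ 2; this pair matches.

n_i = 2, n_f = 1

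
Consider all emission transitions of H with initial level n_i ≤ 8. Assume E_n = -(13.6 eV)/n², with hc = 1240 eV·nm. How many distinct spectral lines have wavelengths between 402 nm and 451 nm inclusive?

2

Enumerate all n_i → n_f pairs with 1 ≤ n_f < n_i ≤ 8 and compute λ = 1240 / [13.6·1·(1/n_f² − 1/n_i²)].
Lines falling in [402, 451] nm: 6→2 (410.3 nm), 5→2 (434.2 nm).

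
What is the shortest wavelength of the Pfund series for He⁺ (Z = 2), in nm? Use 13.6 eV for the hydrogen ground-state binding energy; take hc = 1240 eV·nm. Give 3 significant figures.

570 nm

The Pfund series has lower level n_f = 5; the series limit corresponds to n_i → ∞.
ΔE_max = 13.6 × 4 / 5² = 2.176 eV.
λ_min = 1240 / 2.176 = 570 nm.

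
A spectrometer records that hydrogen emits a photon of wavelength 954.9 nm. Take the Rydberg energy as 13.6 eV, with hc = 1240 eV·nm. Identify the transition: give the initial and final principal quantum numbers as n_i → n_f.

n_i = 8, n_f = 3

The photon energy is ΔE = hc/λ = 1240 / 954.9 = 1.299 eV.
With Z = 1, ΔE = 13.60 × (1/n_f² − 1/n_i²), so 1/n_f² − 1/n_i² = 0.09548.
Trying n_f = 3 gives 1/n_i² = 0.01563, i.e. n_i ≈ 8; this pair matches.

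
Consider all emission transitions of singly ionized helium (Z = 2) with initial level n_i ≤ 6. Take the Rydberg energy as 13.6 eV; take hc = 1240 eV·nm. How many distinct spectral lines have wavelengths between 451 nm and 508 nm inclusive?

Enumerate all n_i → n_f pairs with 1 ≤ n_f < n_i ≤ 6 and compute λ = 1240 / [13.6·4·(1/n_f² − 1/n_i²)].
Lines falling in [451, 508] nm: 4→3 (468.9 nm).

1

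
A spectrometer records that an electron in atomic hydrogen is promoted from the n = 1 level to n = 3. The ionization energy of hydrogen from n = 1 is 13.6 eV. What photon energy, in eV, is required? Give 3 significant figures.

12.1 eV

E_3 = −13.60/9 = −1.511 eV and E_1 = −13.60/1 = −13.60 eV.
The photon energy is |E_3 − E_1| = 12.1 eV.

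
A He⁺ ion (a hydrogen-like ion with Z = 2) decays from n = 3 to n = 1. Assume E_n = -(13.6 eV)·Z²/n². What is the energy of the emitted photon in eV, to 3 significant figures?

The Bohr energies scale as Z², so for Z = 2: E_n = −54.40/n² eV.
E_3 = −54.40/9 = −6.044 eV and E_1 = −54.40/1 = −54.40 eV.
The photon energy is |E_3 − E_1| = 48.4 eV.

48.4 eV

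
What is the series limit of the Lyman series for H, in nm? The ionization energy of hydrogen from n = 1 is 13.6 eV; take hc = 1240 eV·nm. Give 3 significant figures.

91.2 nm

The Lyman series has lower level n_f = 1; the series limit corresponds to n_i → ∞.
ΔE_max = 13.6 × 1 / 1² = 13.60 eV.
λ_min = 1240 / 13.60 = 91.2 nm.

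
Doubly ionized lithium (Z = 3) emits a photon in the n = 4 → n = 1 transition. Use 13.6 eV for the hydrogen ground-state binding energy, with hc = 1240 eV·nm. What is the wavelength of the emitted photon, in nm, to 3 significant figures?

For Z = 3 the level energies scale as Z², so the effective Rydberg energy is 13.6 × 9 = 122.4 eV.
ΔE = 122.4 × (1/1² − 1/4²) = 122.4 × 0.9375 = 114.8 eV.
λ = hc/ΔE = 1240 / 114.8 = 10.8 nm.

10.8 nm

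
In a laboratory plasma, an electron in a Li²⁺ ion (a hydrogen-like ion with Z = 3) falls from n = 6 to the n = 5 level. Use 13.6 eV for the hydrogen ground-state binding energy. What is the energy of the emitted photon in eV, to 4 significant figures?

The Bohr energies scale as Z², so for Z = 3: E_n = −122.4/n² eV.
E_6 = −122.4/36 = −3.400 eV and E_5 = −122.4/25 = −4.896 eV.
The photon energy is |E_6 − E_5| = 1.496 eV.

1.496 eV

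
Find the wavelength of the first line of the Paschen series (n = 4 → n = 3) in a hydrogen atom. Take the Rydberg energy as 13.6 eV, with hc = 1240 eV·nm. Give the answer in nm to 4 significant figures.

The Paschen series terminates on n_f = 3; the first line has n_i = 3+1 = 4.
ΔE = 13.60 × (1/3² − 1/4²) = 0.6611 eV.
λ = 1240 / 0.6611 = 1876 nm.

1876 nm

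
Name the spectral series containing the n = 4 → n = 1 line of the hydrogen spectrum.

Lyman

The series is set by the lower level: n_f = 1 is the Lyman series.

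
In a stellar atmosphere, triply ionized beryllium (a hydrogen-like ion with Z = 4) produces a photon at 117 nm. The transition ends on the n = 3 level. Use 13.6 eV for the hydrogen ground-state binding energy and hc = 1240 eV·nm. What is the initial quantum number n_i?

The photon energy is ΔE = hc/λ = 1240 / 117 = 10.60 eV.
With Z = 4, ΔE = 217.6 × (1/n_f² − 1/n_i²), so 1/n_f² − 1/n_i² = 0.04871.
With n_f = 3: 1/n_i² = 1/9 − 0.04871 = 0.06241, so n_i ≈ 4.00.

n_i = 4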